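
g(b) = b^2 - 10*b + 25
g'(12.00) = 14.00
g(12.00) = 49.00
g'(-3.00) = -16.00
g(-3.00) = 64.00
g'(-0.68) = -11.36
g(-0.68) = 32.26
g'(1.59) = -6.82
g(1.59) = 11.63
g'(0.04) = -9.92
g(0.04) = 24.60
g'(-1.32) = -12.64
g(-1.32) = 39.94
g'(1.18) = -7.64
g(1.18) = 14.59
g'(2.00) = -6.00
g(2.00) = 9.00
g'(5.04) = 0.08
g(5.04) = 0.00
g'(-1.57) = -13.14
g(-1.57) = 43.16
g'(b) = 2*b - 10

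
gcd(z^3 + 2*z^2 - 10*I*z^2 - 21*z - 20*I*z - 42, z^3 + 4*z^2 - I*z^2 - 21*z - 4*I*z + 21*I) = 1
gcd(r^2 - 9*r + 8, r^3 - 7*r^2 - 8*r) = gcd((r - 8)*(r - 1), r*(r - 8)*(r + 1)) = r - 8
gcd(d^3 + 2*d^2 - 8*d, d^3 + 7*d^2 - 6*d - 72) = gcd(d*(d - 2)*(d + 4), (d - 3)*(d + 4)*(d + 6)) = d + 4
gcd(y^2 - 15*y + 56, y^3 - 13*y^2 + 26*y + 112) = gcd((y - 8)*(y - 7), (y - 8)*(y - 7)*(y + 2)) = y^2 - 15*y + 56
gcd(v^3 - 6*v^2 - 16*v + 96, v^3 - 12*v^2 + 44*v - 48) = v^2 - 10*v + 24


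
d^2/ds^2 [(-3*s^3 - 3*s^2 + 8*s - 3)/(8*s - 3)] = 6*(-64*s^3 + 72*s^2 - 27*s - 9)/(512*s^3 - 576*s^2 + 216*s - 27)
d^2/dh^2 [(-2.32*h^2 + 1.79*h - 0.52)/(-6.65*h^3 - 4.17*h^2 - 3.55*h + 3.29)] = (205.1924*h^6 - 474.949650000001*h^5 - 350.49357*h^4 + 894.905788*h^3 - 151.068756*h^2 - 32.897442*h + 35.785886)/(294.079625*h^9 + 553.223475*h^8 + 817.87818*h^7 + 226.695288*h^6 - 110.78841*h^5 - 479.983218*h^4 - 31.54142*h^3 + 11.022816*h^2 + 115.276665*h - 35.611289)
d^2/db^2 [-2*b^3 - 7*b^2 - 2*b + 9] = -12*b - 14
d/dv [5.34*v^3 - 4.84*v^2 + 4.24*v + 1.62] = 16.02*v^2 - 9.68*v + 4.24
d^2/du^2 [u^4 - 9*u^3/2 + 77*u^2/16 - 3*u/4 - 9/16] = 12*u^2 - 27*u + 77/8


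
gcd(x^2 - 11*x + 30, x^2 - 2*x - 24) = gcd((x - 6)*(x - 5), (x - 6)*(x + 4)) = x - 6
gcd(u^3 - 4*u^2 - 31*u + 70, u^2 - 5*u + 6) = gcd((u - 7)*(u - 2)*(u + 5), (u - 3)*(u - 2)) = u - 2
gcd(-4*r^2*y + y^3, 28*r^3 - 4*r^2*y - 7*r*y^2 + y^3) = -4*r^2 + y^2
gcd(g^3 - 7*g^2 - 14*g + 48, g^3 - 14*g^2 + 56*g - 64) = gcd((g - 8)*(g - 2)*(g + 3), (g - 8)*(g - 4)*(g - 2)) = g^2 - 10*g + 16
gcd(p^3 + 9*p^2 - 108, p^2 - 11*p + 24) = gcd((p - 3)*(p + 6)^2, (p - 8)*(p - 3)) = p - 3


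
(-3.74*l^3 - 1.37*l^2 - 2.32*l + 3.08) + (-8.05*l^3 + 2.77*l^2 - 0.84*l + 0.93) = -11.79*l^3 + 1.4*l^2 - 3.16*l + 4.01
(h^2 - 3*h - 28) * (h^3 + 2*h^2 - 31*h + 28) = h^5 - h^4 - 65*h^3 + 65*h^2 + 784*h - 784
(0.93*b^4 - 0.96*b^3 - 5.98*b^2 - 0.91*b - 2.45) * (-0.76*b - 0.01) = -0.7068*b^5 + 0.7203*b^4 + 4.5544*b^3 + 0.7514*b^2 + 1.8711*b + 0.0245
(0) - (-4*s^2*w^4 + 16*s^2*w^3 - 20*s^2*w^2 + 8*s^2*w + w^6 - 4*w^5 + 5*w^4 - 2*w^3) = 4*s^2*w^4 - 16*s^2*w^3 + 20*s^2*w^2 - 8*s^2*w - w^6 + 4*w^5 - 5*w^4 + 2*w^3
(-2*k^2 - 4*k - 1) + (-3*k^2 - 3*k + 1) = -5*k^2 - 7*k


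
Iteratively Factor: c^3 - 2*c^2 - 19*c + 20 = (c - 1)*(c^2 - c - 20) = (c - 1)*(c + 4)*(c - 5)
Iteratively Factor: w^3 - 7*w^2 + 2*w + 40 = (w - 4)*(w^2 - 3*w - 10) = (w - 5)*(w - 4)*(w + 2)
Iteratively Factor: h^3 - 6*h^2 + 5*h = (h)*(h^2 - 6*h + 5) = h*(h - 5)*(h - 1)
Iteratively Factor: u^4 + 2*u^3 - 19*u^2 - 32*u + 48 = (u - 1)*(u^3 + 3*u^2 - 16*u - 48) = (u - 1)*(u + 4)*(u^2 - u - 12) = (u - 1)*(u + 3)*(u + 4)*(u - 4)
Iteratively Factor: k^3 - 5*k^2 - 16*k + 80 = (k + 4)*(k^2 - 9*k + 20) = (k - 4)*(k + 4)*(k - 5)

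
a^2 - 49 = (a - 7)*(a + 7)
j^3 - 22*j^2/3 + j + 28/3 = (j - 7)*(j - 4/3)*(j + 1)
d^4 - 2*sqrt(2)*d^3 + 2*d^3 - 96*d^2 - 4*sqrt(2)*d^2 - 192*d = d*(d + 2)*(d - 8*sqrt(2))*(d + 6*sqrt(2))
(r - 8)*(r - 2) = r^2 - 10*r + 16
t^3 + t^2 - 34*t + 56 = (t - 4)*(t - 2)*(t + 7)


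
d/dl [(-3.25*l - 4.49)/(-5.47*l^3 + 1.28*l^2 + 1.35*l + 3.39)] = (-35.555*l^3 - 69.5209*l^2 + 11.4944*l - 4.956)/(29.9209*l^6 - 14.0032*l^5 - 13.1306*l^4 - 33.6306*l^3 + 10.5009*l^2 + 9.153*l + 11.4921)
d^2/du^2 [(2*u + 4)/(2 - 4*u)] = -20/(2*u - 1)^3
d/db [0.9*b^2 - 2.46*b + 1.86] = 1.8*b - 2.46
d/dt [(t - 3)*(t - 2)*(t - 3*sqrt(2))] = 3*t^2 - 10*t - 6*sqrt(2)*t + 6 + 15*sqrt(2)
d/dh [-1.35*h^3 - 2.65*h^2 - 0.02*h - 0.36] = -4.05*h^2 - 5.3*h - 0.02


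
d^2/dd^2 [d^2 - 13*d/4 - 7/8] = 2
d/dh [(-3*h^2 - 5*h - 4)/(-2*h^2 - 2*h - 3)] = (-4*h^2 + 2*h + 7)/(4*h^4 + 8*h^3 + 16*h^2 + 12*h + 9)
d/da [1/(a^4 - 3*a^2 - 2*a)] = 2*(-2*a^3 + 3*a + 1)/(a^2*(-a^3 + 3*a + 2)^2)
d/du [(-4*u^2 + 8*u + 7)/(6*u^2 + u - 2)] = (-52*u^2 - 68*u - 23)/(36*u^4 + 12*u^3 - 23*u^2 - 4*u + 4)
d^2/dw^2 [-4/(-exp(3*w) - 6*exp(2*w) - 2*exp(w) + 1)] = 4*(2*(3*exp(2*w) + 12*exp(w) + 2)^2*exp(w) - (9*exp(2*w) + 24*exp(w) + 2)*(exp(3*w) + 6*exp(2*w) + 2*exp(w) - 1))*exp(w)/(exp(3*w) + 6*exp(2*w) + 2*exp(w) - 1)^3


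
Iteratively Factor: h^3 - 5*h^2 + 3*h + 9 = (h - 3)*(h^2 - 2*h - 3) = (h - 3)*(h + 1)*(h - 3)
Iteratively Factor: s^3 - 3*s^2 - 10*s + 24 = (s - 4)*(s^2 + s - 6) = (s - 4)*(s - 2)*(s + 3)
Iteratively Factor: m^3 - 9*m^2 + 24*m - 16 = (m - 1)*(m^2 - 8*m + 16) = (m - 4)*(m - 1)*(m - 4)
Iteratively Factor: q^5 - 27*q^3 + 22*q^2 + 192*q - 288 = (q + 4)*(q^4 - 4*q^3 - 11*q^2 + 66*q - 72) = (q - 2)*(q + 4)*(q^3 - 2*q^2 - 15*q + 36) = (q - 3)*(q - 2)*(q + 4)*(q^2 + q - 12) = (q - 3)^2*(q - 2)*(q + 4)*(q + 4)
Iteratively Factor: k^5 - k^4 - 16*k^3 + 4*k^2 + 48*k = (k)*(k^4 - k^3 - 16*k^2 + 4*k + 48) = k*(k - 2)*(k^3 + k^2 - 14*k - 24) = k*(k - 2)*(k + 3)*(k^2 - 2*k - 8) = k*(k - 2)*(k + 2)*(k + 3)*(k - 4)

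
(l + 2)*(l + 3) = l^2 + 5*l + 6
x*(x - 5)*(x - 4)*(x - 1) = x^4 - 10*x^3 + 29*x^2 - 20*x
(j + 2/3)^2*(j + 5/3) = j^3 + 3*j^2 + 8*j/3 + 20/27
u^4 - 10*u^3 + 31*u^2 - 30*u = u*(u - 5)*(u - 3)*(u - 2)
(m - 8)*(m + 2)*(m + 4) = m^3 - 2*m^2 - 40*m - 64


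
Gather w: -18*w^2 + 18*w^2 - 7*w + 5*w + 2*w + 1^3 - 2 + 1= 0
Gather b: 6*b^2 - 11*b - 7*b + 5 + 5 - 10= 6*b^2 - 18*b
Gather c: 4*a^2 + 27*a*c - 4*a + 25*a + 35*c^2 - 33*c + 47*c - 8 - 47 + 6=4*a^2 + 21*a + 35*c^2 + c*(27*a + 14) - 49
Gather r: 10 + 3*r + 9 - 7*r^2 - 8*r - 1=-7*r^2 - 5*r + 18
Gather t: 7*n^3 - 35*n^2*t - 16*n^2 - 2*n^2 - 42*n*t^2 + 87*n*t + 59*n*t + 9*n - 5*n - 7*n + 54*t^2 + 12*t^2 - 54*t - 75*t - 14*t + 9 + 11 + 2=7*n^3 - 18*n^2 - 3*n + t^2*(66 - 42*n) + t*(-35*n^2 + 146*n - 143) + 22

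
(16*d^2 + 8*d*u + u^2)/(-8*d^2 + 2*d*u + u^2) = (4*d + u)/(-2*d + u)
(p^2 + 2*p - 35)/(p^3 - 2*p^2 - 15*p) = (p + 7)/(p*(p + 3))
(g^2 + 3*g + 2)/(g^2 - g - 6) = (g + 1)/(g - 3)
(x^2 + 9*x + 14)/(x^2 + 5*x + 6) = (x + 7)/(x + 3)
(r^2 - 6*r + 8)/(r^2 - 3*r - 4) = (r - 2)/(r + 1)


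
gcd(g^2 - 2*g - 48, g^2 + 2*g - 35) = 1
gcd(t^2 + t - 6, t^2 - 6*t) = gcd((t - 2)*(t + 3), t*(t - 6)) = 1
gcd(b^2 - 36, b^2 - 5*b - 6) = b - 6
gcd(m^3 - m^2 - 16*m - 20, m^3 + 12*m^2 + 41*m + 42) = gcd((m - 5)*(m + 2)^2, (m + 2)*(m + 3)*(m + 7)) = m + 2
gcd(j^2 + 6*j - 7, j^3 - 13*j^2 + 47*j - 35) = j - 1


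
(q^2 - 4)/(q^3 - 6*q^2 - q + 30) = (q - 2)/(q^2 - 8*q + 15)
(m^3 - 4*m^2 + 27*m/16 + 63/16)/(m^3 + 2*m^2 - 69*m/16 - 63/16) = (m - 3)/(m + 3)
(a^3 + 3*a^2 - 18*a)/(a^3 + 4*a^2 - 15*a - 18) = a/(a + 1)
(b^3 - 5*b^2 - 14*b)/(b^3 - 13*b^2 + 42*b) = (b + 2)/(b - 6)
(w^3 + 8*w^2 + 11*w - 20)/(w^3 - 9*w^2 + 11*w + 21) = (w^3 + 8*w^2 + 11*w - 20)/(w^3 - 9*w^2 + 11*w + 21)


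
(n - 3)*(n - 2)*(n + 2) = n^3 - 3*n^2 - 4*n + 12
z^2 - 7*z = z*(z - 7)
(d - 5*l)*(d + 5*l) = d^2 - 25*l^2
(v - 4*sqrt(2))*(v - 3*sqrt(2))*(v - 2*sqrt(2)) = v^3 - 9*sqrt(2)*v^2 + 52*v - 48*sqrt(2)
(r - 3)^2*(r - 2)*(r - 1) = r^4 - 9*r^3 + 29*r^2 - 39*r + 18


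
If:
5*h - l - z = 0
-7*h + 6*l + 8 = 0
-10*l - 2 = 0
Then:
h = 34/35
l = -1/5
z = 177/35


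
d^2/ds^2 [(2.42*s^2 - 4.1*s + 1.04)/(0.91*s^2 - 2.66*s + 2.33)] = (4.92528399999999*s^3 - 25.619412*s^2 + 37.054836*s - 14.23906)/(0.753571*s^6 - 6.608238*s^5 + 25.104807*s^4 - 52.661084*s^3 + 64.279341*s^2 - 43.322622*s + 12.649337)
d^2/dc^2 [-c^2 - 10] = -2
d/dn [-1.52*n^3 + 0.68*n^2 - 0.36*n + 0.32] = -4.56*n^2 + 1.36*n - 0.36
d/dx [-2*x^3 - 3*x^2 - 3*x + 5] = -6*x^2 - 6*x - 3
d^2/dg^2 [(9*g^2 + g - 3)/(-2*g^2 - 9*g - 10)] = 2*(158*g^3 + 576*g^2 + 222*g - 627)/(8*g^6 + 108*g^5 + 606*g^4 + 1809*g^3 + 3030*g^2 + 2700*g + 1000)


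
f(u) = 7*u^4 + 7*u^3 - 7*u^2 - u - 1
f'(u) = 28*u^3 + 21*u^2 - 14*u - 1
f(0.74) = -0.64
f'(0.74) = 11.49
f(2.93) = 627.96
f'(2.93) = 842.57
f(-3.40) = 581.79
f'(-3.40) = -811.15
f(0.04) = -1.05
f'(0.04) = -1.52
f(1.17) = 12.58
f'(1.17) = 56.21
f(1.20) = 14.33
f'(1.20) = 60.82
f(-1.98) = 26.79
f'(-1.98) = -108.30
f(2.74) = 482.25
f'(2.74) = 694.28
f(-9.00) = 40265.00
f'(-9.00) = -18586.00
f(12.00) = 156227.00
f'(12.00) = 51239.00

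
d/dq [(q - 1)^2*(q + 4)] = (q - 1)*(3*q + 7)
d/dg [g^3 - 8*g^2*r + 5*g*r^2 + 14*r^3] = 3*g^2 - 16*g*r + 5*r^2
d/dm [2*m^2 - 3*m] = 4*m - 3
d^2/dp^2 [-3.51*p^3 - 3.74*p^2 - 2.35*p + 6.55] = -21.06*p - 7.48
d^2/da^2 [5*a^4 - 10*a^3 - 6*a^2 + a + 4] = 60*a^2 - 60*a - 12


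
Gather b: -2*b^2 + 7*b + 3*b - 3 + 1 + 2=-2*b^2 + 10*b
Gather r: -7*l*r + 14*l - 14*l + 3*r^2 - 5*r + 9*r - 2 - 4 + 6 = 3*r^2 + r*(4 - 7*l)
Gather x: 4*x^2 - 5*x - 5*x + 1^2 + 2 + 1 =4*x^2 - 10*x + 4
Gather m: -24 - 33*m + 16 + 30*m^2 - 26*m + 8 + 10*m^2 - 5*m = 40*m^2 - 64*m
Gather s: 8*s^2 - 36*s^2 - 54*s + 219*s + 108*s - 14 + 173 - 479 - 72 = -28*s^2 + 273*s - 392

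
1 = 1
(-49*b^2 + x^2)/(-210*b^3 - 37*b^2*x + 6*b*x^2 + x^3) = (-7*b + x)/(-30*b^2 - b*x + x^2)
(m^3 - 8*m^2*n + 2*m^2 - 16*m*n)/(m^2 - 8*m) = (m^2 - 8*m*n + 2*m - 16*n)/(m - 8)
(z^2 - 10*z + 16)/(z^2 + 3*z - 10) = (z - 8)/(z + 5)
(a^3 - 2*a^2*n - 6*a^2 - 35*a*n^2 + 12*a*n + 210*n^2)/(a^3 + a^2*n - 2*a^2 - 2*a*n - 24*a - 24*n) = (a^2 - 2*a*n - 35*n^2)/(a^2 + a*n + 4*a + 4*n)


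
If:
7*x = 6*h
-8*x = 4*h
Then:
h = 0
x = 0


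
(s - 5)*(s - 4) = s^2 - 9*s + 20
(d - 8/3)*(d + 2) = d^2 - 2*d/3 - 16/3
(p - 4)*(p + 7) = p^2 + 3*p - 28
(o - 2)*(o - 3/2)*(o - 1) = o^3 - 9*o^2/2 + 13*o/2 - 3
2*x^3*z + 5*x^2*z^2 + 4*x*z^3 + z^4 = z*(x + z)^2*(2*x + z)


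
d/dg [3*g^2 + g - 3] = 6*g + 1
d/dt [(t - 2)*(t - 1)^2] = (t - 1)*(3*t - 5)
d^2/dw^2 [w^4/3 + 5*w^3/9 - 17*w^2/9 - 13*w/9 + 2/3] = 4*w^2 + 10*w/3 - 34/9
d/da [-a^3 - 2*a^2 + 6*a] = -3*a^2 - 4*a + 6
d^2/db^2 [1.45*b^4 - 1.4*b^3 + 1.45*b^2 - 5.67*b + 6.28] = 17.4*b^2 - 8.4*b + 2.9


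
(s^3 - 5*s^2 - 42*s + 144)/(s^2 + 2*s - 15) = (s^2 - 2*s - 48)/(s + 5)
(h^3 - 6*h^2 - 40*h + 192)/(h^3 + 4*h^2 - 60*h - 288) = (h - 4)/(h + 6)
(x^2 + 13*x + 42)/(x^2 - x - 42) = (x + 7)/(x - 7)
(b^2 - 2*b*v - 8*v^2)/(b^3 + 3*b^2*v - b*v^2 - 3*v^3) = (b^2 - 2*b*v - 8*v^2)/(b^3 + 3*b^2*v - b*v^2 - 3*v^3)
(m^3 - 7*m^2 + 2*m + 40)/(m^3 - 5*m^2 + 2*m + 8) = (m^2 - 3*m - 10)/(m^2 - m - 2)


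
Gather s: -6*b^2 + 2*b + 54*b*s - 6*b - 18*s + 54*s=-6*b^2 - 4*b + s*(54*b + 36)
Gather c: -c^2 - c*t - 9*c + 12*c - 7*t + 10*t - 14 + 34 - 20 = -c^2 + c*(3 - t) + 3*t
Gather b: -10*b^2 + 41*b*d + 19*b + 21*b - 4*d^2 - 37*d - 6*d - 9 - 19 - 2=-10*b^2 + b*(41*d + 40) - 4*d^2 - 43*d - 30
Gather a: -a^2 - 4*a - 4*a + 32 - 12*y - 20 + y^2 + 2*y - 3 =-a^2 - 8*a + y^2 - 10*y + 9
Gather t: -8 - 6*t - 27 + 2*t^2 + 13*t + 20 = 2*t^2 + 7*t - 15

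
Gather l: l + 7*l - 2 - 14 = 8*l - 16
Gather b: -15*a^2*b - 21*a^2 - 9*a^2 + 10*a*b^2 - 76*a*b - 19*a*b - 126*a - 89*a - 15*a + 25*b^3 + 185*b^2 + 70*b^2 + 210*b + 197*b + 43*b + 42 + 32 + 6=-30*a^2 - 230*a + 25*b^3 + b^2*(10*a + 255) + b*(-15*a^2 - 95*a + 450) + 80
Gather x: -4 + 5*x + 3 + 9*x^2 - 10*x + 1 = 9*x^2 - 5*x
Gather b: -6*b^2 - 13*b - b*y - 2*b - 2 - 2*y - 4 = -6*b^2 + b*(-y - 15) - 2*y - 6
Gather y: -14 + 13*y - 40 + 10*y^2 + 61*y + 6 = 10*y^2 + 74*y - 48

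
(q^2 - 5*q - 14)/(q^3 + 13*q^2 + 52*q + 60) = (q - 7)/(q^2 + 11*q + 30)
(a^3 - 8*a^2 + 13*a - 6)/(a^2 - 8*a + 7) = (a^2 - 7*a + 6)/(a - 7)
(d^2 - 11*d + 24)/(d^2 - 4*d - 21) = (-d^2 + 11*d - 24)/(-d^2 + 4*d + 21)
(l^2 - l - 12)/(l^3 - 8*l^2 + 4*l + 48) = (l + 3)/(l^2 - 4*l - 12)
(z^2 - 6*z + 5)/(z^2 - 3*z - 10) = (z - 1)/(z + 2)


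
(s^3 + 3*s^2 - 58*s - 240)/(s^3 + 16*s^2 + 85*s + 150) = (s - 8)/(s + 5)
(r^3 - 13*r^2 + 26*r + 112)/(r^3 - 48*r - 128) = (r^2 - 5*r - 14)/(r^2 + 8*r + 16)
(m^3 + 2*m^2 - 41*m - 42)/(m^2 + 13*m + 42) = (m^2 - 5*m - 6)/(m + 6)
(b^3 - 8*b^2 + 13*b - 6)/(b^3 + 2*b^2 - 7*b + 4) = (b - 6)/(b + 4)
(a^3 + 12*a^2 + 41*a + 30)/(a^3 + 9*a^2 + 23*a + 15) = (a + 6)/(a + 3)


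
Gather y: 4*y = 4*y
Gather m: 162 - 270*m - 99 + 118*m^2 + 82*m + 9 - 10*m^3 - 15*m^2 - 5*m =-10*m^3 + 103*m^2 - 193*m + 72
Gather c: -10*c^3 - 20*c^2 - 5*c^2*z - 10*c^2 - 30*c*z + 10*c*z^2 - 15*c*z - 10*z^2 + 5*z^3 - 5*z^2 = -10*c^3 + c^2*(-5*z - 30) + c*(10*z^2 - 45*z) + 5*z^3 - 15*z^2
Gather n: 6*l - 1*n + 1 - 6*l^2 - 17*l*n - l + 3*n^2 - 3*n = -6*l^2 + 5*l + 3*n^2 + n*(-17*l - 4) + 1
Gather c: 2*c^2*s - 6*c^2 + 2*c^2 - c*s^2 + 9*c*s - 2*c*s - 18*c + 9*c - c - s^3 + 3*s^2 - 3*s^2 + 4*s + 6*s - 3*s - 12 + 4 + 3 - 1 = c^2*(2*s - 4) + c*(-s^2 + 7*s - 10) - s^3 + 7*s - 6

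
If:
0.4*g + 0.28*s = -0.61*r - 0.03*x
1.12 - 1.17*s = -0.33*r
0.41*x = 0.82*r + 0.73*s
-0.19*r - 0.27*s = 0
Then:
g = 1.06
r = -0.97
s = 0.68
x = -0.73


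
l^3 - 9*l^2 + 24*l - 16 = (l - 4)^2*(l - 1)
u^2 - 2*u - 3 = (u - 3)*(u + 1)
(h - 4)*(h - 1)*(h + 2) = h^3 - 3*h^2 - 6*h + 8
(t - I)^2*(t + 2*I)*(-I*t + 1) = -I*t^4 + t^3 - 3*I*t^2 + t - 2*I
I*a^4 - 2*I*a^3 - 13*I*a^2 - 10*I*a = a*(a - 5)*(a + 2)*(I*a + I)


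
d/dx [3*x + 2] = 3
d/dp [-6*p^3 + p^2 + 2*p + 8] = -18*p^2 + 2*p + 2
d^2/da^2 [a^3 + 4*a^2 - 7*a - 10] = 6*a + 8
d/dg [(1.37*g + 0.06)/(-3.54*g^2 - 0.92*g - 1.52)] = (4.8498*g^2 + 0.4248*g - 2.0272)/(12.5316*g^4 + 6.5136*g^3 + 11.608*g^2 + 2.7968*g + 2.3104)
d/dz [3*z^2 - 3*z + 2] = 6*z - 3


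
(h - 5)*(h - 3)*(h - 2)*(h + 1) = h^4 - 9*h^3 + 21*h^2 + h - 30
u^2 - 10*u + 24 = (u - 6)*(u - 4)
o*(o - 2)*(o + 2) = o^3 - 4*o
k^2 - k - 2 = (k - 2)*(k + 1)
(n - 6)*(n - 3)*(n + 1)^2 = n^4 - 7*n^3 + n^2 + 27*n + 18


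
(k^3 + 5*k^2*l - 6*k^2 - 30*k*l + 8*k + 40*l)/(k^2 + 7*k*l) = (k^3 + 5*k^2*l - 6*k^2 - 30*k*l + 8*k + 40*l)/(k*(k + 7*l))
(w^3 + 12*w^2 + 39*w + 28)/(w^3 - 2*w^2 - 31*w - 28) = (w + 7)/(w - 7)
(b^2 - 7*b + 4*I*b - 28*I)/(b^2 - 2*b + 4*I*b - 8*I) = (b - 7)/(b - 2)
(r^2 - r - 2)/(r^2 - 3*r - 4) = (r - 2)/(r - 4)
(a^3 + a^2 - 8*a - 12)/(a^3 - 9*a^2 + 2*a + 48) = (a + 2)/(a - 8)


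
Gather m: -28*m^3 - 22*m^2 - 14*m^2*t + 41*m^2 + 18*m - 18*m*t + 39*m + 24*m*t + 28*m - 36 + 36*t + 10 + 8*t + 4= -28*m^3 + m^2*(19 - 14*t) + m*(6*t + 85) + 44*t - 22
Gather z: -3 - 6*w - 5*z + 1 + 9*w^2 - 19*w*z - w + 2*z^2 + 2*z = 9*w^2 - 7*w + 2*z^2 + z*(-19*w - 3) - 2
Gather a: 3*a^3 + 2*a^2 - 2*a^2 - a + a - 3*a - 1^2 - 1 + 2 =3*a^3 - 3*a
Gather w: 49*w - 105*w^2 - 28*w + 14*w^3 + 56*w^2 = 14*w^3 - 49*w^2 + 21*w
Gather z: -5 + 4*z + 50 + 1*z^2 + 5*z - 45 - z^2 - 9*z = 0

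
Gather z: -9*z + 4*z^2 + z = 4*z^2 - 8*z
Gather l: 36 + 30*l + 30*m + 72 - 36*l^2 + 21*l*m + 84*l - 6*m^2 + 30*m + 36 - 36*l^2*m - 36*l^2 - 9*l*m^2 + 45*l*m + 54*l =l^2*(-36*m - 72) + l*(-9*m^2 + 66*m + 168) - 6*m^2 + 60*m + 144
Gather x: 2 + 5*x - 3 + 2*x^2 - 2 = 2*x^2 + 5*x - 3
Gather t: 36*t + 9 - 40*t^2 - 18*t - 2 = -40*t^2 + 18*t + 7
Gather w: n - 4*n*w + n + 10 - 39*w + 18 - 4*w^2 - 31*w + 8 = 2*n - 4*w^2 + w*(-4*n - 70) + 36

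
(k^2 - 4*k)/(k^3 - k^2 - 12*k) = 1/(k + 3)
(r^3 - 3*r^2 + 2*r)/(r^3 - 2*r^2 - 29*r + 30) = r*(r - 2)/(r^2 - r - 30)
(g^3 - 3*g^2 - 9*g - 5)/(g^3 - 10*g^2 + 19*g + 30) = (g + 1)/(g - 6)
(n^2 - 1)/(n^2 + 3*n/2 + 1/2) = 2*(n - 1)/(2*n + 1)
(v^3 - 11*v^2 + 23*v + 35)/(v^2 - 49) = (v^2 - 4*v - 5)/(v + 7)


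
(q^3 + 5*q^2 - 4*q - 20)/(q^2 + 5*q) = q - 4/q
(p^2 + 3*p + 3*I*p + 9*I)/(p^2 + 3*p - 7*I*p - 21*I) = (p + 3*I)/(p - 7*I)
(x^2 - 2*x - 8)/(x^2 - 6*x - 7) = (-x^2 + 2*x + 8)/(-x^2 + 6*x + 7)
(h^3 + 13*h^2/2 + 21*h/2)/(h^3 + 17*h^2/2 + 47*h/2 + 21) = h/(h + 2)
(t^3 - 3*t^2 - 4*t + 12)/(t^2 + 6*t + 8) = (t^2 - 5*t + 6)/(t + 4)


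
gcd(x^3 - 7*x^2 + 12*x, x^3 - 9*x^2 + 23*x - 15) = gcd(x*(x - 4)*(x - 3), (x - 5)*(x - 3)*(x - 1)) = x - 3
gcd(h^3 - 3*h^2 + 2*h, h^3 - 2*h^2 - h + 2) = h^2 - 3*h + 2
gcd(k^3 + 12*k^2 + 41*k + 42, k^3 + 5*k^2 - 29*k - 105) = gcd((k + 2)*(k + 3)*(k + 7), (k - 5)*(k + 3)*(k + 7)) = k^2 + 10*k + 21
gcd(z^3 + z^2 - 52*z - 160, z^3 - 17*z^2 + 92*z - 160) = z - 8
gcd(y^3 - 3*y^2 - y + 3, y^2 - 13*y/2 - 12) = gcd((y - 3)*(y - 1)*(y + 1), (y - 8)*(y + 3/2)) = 1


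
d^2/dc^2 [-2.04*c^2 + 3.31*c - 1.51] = -4.08000000000000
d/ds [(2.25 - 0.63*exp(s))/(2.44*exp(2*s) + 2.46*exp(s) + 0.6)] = (1.5372*exp(2*s) - 10.98*exp(s) - 5.913)*exp(s)/(5.9536*exp(4*s) + 12.0048*exp(3*s) + 8.9796*exp(2*s) + 2.952*exp(s) + 0.36)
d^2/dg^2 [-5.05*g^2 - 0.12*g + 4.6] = -10.1000000000000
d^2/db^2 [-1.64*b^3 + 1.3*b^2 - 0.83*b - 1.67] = 2.6 - 9.84*b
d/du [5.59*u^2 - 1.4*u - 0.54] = 11.18*u - 1.4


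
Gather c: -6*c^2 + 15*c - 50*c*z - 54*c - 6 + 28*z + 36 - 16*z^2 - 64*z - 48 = -6*c^2 + c*(-50*z - 39) - 16*z^2 - 36*z - 18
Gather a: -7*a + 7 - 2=5 - 7*a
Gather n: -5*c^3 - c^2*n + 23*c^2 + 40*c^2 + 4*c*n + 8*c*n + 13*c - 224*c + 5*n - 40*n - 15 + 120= -5*c^3 + 63*c^2 - 211*c + n*(-c^2 + 12*c - 35) + 105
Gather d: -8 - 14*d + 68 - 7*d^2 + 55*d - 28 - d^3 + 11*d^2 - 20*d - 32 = -d^3 + 4*d^2 + 21*d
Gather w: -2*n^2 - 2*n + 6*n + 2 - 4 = -2*n^2 + 4*n - 2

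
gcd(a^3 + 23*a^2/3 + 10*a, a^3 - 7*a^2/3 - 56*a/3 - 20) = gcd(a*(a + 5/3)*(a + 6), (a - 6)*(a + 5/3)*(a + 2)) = a + 5/3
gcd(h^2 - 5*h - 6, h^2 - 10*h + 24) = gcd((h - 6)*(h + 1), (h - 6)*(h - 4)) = h - 6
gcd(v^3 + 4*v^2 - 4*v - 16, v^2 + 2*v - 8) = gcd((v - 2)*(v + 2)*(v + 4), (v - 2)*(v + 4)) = v^2 + 2*v - 8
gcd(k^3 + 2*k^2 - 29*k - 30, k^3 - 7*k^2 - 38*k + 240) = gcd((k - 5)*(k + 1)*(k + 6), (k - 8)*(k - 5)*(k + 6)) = k^2 + k - 30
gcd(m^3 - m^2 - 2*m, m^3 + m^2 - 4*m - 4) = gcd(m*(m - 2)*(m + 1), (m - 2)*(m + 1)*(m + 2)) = m^2 - m - 2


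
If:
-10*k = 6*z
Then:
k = -3*z/5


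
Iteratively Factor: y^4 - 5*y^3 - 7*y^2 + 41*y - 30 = (y + 3)*(y^3 - 8*y^2 + 17*y - 10) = (y - 1)*(y + 3)*(y^2 - 7*y + 10) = (y - 2)*(y - 1)*(y + 3)*(y - 5)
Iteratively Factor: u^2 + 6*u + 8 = (u + 2)*(u + 4)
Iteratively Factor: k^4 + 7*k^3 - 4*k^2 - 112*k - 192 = (k - 4)*(k^3 + 11*k^2 + 40*k + 48) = (k - 4)*(k + 3)*(k^2 + 8*k + 16) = (k - 4)*(k + 3)*(k + 4)*(k + 4)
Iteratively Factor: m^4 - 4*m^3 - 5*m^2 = (m - 5)*(m^3 + m^2) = (m - 5)*(m + 1)*(m^2) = m*(m - 5)*(m + 1)*(m)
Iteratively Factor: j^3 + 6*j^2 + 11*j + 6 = (j + 1)*(j^2 + 5*j + 6) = (j + 1)*(j + 2)*(j + 3)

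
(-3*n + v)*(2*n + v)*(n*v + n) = -6*n^3*v - 6*n^3 - n^2*v^2 - n^2*v + n*v^3 + n*v^2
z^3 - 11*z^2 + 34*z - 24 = (z - 6)*(z - 4)*(z - 1)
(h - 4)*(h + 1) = h^2 - 3*h - 4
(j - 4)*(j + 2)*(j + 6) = j^3 + 4*j^2 - 20*j - 48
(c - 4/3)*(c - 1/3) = c^2 - 5*c/3 + 4/9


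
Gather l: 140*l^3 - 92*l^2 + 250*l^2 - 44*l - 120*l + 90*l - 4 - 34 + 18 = 140*l^3 + 158*l^2 - 74*l - 20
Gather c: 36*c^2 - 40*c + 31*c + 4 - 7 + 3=36*c^2 - 9*c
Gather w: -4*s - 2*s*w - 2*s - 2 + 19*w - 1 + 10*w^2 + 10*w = -6*s + 10*w^2 + w*(29 - 2*s) - 3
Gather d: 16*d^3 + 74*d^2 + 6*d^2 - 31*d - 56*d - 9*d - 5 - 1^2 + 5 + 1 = 16*d^3 + 80*d^2 - 96*d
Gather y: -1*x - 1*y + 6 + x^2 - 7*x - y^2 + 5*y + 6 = x^2 - 8*x - y^2 + 4*y + 12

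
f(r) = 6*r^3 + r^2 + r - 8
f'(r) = 18*r^2 + 2*r + 1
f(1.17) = 4.15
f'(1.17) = 27.98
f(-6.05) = -1306.12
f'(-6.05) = 647.74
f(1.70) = 26.07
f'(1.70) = 56.42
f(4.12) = 432.70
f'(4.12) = 314.78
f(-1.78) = -40.45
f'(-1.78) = 54.47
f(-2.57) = -105.81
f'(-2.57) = 114.75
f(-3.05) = -171.98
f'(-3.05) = 162.34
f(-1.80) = -41.55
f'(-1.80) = 55.72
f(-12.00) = -10244.00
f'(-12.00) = 2569.00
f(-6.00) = -1274.00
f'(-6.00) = 637.00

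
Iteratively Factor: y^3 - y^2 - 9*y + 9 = (y - 3)*(y^2 + 2*y - 3) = (y - 3)*(y + 3)*(y - 1)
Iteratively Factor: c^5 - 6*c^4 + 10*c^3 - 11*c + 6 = (c - 2)*(c^4 - 4*c^3 + 2*c^2 + 4*c - 3) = (c - 2)*(c - 1)*(c^3 - 3*c^2 - c + 3) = (c - 2)*(c - 1)*(c + 1)*(c^2 - 4*c + 3) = (c - 2)*(c - 1)^2*(c + 1)*(c - 3)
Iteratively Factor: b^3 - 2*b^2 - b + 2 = (b + 1)*(b^2 - 3*b + 2) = (b - 2)*(b + 1)*(b - 1)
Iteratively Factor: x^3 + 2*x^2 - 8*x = (x + 4)*(x^2 - 2*x) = x*(x + 4)*(x - 2)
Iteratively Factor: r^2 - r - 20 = (r + 4)*(r - 5)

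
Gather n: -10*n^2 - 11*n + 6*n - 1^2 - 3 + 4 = -10*n^2 - 5*n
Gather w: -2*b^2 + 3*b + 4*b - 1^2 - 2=-2*b^2 + 7*b - 3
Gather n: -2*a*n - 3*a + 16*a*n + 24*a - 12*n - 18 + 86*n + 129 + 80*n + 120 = 21*a + n*(14*a + 154) + 231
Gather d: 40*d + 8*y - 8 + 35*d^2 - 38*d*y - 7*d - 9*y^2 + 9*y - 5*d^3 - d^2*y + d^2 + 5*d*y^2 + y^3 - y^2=-5*d^3 + d^2*(36 - y) + d*(5*y^2 - 38*y + 33) + y^3 - 10*y^2 + 17*y - 8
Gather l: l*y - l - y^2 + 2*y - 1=l*(y - 1) - y^2 + 2*y - 1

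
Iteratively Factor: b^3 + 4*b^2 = (b + 4)*(b^2) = b*(b + 4)*(b)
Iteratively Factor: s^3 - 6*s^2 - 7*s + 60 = (s + 3)*(s^2 - 9*s + 20) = (s - 5)*(s + 3)*(s - 4)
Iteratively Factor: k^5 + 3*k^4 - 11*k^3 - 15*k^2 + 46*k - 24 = (k - 1)*(k^4 + 4*k^3 - 7*k^2 - 22*k + 24) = (k - 1)^2*(k^3 + 5*k^2 - 2*k - 24) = (k - 1)^2*(k + 3)*(k^2 + 2*k - 8) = (k - 1)^2*(k + 3)*(k + 4)*(k - 2)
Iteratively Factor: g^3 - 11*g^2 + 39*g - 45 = (g - 3)*(g^2 - 8*g + 15) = (g - 5)*(g - 3)*(g - 3)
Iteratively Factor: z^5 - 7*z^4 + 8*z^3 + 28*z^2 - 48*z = (z - 3)*(z^4 - 4*z^3 - 4*z^2 + 16*z) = (z - 3)*(z - 2)*(z^3 - 2*z^2 - 8*z) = z*(z - 3)*(z - 2)*(z^2 - 2*z - 8) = z*(z - 4)*(z - 3)*(z - 2)*(z + 2)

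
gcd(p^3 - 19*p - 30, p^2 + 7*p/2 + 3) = p + 2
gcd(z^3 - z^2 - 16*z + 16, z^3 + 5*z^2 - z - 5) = z - 1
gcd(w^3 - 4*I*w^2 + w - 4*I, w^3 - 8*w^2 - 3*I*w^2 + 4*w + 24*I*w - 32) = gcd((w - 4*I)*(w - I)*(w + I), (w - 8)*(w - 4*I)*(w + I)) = w^2 - 3*I*w + 4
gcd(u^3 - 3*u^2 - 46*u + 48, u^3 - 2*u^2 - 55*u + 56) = u^2 - 9*u + 8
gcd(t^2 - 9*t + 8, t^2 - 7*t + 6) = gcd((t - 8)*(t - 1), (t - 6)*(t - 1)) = t - 1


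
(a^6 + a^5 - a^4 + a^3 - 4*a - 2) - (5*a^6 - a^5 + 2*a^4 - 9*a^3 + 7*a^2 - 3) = -4*a^6 + 2*a^5 - 3*a^4 + 10*a^3 - 7*a^2 - 4*a + 1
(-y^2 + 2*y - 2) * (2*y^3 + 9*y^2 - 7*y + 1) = -2*y^5 - 5*y^4 + 21*y^3 - 33*y^2 + 16*y - 2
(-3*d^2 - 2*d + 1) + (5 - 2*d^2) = -5*d^2 - 2*d + 6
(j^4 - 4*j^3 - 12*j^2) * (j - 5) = j^5 - 9*j^4 + 8*j^3 + 60*j^2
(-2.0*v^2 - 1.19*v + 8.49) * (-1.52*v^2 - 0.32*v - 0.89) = 3.04*v^4 + 2.4488*v^3 - 10.744*v^2 - 1.6577*v - 7.5561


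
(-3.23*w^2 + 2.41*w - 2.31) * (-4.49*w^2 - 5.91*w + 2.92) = 14.5027*w^4 + 8.2684*w^3 - 13.3028*w^2 + 20.6893*w - 6.7452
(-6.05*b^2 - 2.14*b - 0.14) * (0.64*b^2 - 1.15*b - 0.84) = -3.872*b^4 + 5.5879*b^3 + 7.4534*b^2 + 1.9586*b + 0.1176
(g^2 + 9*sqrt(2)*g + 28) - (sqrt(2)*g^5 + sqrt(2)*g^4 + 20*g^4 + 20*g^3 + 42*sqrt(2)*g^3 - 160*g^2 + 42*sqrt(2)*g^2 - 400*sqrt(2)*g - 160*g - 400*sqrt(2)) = -sqrt(2)*g^5 - 20*g^4 - sqrt(2)*g^4 - 42*sqrt(2)*g^3 - 20*g^3 - 42*sqrt(2)*g^2 + 161*g^2 + 160*g + 409*sqrt(2)*g + 28 + 400*sqrt(2)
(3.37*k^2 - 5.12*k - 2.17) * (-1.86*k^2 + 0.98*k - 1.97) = -6.2682*k^4 + 12.8258*k^3 - 7.6203*k^2 + 7.9598*k + 4.2749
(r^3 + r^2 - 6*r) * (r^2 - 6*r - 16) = r^5 - 5*r^4 - 28*r^3 + 20*r^2 + 96*r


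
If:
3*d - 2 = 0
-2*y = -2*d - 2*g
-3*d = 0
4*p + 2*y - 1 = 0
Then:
No Solution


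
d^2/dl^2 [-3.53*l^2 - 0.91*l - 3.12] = -7.06000000000000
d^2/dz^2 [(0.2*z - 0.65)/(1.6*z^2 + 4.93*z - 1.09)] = ((0.108 - 1.92*z)*(1.6*z^2 + 4.93*z - 1.09) + (0.2*z - 0.65)*(3.2*z + 4.93)*(6.4*z + 9.86))/(1.6*z^2 + 4.93*z - 1.09)^3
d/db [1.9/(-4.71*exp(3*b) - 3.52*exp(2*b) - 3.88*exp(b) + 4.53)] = (26.847*exp(2*b) + 13.376*exp(b) + 7.372)*exp(b)/(4.71*exp(3*b) + 3.52*exp(2*b) + 3.88*exp(b) - 4.53)^2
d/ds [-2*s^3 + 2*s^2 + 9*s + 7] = -6*s^2 + 4*s + 9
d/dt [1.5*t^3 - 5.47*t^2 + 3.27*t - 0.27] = 4.5*t^2 - 10.94*t + 3.27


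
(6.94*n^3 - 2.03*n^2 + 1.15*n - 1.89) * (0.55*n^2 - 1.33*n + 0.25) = 3.817*n^5 - 10.3467*n^4 + 5.0674*n^3 - 3.0765*n^2 + 2.8012*n - 0.4725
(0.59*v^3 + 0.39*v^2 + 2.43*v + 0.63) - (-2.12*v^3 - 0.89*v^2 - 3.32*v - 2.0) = 2.71*v^3 + 1.28*v^2 + 5.75*v + 2.63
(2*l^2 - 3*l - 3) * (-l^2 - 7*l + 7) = -2*l^4 - 11*l^3 + 38*l^2 - 21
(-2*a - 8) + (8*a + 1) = 6*a - 7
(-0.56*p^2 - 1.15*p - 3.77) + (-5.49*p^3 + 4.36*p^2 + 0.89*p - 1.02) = -5.49*p^3 + 3.8*p^2 - 0.26*p - 4.79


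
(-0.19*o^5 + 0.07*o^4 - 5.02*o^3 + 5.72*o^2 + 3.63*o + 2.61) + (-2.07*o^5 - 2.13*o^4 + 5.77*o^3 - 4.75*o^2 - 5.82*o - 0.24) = -2.26*o^5 - 2.06*o^4 + 0.75*o^3 + 0.97*o^2 - 2.19*o + 2.37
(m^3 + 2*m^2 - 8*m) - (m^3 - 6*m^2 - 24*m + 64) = 8*m^2 + 16*m - 64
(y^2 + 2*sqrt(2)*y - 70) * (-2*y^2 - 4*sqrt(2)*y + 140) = -2*y^4 - 8*sqrt(2)*y^3 + 264*y^2 + 560*sqrt(2)*y - 9800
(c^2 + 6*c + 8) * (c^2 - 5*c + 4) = c^4 + c^3 - 18*c^2 - 16*c + 32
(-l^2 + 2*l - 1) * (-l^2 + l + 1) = l^4 - 3*l^3 + 2*l^2 + l - 1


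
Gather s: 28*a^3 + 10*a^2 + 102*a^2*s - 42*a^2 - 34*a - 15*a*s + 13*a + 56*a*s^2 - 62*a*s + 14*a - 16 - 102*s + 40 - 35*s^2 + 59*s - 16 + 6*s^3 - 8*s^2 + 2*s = 28*a^3 - 32*a^2 - 7*a + 6*s^3 + s^2*(56*a - 43) + s*(102*a^2 - 77*a - 41) + 8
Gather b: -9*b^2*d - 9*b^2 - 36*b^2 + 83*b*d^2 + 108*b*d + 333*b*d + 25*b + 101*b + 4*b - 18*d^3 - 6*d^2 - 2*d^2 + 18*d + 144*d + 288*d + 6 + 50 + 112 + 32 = b^2*(-9*d - 45) + b*(83*d^2 + 441*d + 130) - 18*d^3 - 8*d^2 + 450*d + 200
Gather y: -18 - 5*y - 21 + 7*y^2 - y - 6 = 7*y^2 - 6*y - 45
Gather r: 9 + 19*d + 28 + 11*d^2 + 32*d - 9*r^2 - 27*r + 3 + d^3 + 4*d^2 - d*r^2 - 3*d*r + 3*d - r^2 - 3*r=d^3 + 15*d^2 + 54*d + r^2*(-d - 10) + r*(-3*d - 30) + 40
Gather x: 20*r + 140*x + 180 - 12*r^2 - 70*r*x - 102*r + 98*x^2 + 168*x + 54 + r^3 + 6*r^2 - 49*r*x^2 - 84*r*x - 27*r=r^3 - 6*r^2 - 109*r + x^2*(98 - 49*r) + x*(308 - 154*r) + 234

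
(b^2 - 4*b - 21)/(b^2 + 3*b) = (b - 7)/b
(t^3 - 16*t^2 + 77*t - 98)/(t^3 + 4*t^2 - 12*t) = (t^2 - 14*t + 49)/(t*(t + 6))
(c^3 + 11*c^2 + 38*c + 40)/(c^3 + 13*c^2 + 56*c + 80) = (c + 2)/(c + 4)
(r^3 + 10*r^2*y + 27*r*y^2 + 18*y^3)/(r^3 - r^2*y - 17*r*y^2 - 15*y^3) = (-r - 6*y)/(-r + 5*y)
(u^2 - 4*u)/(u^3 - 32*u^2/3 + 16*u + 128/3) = 3*u/(3*u^2 - 20*u - 32)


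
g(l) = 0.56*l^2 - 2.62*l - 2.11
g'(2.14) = -0.22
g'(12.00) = 10.82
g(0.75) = -3.76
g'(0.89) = -1.62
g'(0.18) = -2.42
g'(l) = 1.12*l - 2.62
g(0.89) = -4.00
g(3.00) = -4.93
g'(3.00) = 0.74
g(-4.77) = 23.13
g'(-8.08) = -11.67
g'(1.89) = -0.50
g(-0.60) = -0.34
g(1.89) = -5.06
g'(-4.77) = -7.96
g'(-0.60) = -3.29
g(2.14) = -5.15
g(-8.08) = 55.62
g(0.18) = -2.56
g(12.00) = 47.09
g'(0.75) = -1.78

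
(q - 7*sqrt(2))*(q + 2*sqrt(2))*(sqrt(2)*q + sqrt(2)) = sqrt(2)*q^3 - 10*q^2 + sqrt(2)*q^2 - 28*sqrt(2)*q - 10*q - 28*sqrt(2)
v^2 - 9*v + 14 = (v - 7)*(v - 2)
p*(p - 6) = p^2 - 6*p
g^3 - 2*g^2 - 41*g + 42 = (g - 7)*(g - 1)*(g + 6)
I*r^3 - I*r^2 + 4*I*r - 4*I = (r - 2*I)*(r + 2*I)*(I*r - I)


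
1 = 1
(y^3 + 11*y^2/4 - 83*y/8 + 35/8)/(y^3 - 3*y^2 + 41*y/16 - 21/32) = 4*(y + 5)/(4*y - 3)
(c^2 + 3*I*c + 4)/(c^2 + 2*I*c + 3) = (c + 4*I)/(c + 3*I)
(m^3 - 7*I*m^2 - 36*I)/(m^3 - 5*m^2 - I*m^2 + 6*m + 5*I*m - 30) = (m - 6*I)/(m - 5)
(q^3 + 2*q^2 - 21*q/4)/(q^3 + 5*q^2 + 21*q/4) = (2*q - 3)/(2*q + 3)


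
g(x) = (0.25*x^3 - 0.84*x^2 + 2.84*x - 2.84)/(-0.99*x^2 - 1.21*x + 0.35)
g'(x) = (1.98*x + 1.21)*(0.25*x^3 - 0.84*x^2 + 2.84*x - 2.84)/(-0.99*x^2 - 1.21*x + 0.35)^2 + (0.75*x^2 - 1.68*x + 2.84)/(-0.99*x^2 - 1.21*x + 0.35) = (-0.2475*x^4 - 0.605*x^3 + 4.0905*x^2 - 6.2112*x - 2.4424)/(0.9801*x^4 + 2.3958*x^3 + 0.7711*x^2 - 0.847*x + 0.1225)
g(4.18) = -0.57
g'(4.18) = -0.16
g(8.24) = -1.35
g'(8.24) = -0.21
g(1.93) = -0.23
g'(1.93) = -0.22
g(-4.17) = 4.01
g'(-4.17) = 0.46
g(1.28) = 0.02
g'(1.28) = -0.71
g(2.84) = -0.38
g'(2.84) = -0.14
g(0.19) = -27.61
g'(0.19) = -488.89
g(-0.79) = -8.33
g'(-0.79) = 11.02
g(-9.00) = 4.04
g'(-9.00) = -0.17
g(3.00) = -0.40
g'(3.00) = -0.14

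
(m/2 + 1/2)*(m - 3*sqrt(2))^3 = m^4/2 - 9*sqrt(2)*m^3/2 + m^3/2 - 9*sqrt(2)*m^2/2 + 27*m^2 - 27*sqrt(2)*m + 27*m - 27*sqrt(2)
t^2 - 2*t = t*(t - 2)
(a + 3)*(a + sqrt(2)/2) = a^2 + sqrt(2)*a/2 + 3*a + 3*sqrt(2)/2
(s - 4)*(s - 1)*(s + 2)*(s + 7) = s^4 + 4*s^3 - 27*s^2 - 34*s + 56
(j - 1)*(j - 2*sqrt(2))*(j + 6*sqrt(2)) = j^3 - j^2 + 4*sqrt(2)*j^2 - 24*j - 4*sqrt(2)*j + 24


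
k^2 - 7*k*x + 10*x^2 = (k - 5*x)*(k - 2*x)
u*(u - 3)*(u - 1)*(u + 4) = u^4 - 13*u^2 + 12*u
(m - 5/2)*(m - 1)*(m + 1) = m^3 - 5*m^2/2 - m + 5/2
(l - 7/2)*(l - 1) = l^2 - 9*l/2 + 7/2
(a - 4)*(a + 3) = a^2 - a - 12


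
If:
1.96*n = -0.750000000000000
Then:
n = -0.38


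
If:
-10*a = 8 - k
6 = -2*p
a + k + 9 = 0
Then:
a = -17/11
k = -82/11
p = -3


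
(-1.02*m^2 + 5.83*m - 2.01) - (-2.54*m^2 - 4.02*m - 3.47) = 1.52*m^2 + 9.85*m + 1.46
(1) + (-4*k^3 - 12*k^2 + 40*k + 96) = -4*k^3 - 12*k^2 + 40*k + 97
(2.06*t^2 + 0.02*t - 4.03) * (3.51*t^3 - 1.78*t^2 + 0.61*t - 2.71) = 7.2306*t^5 - 3.5966*t^4 - 12.9243*t^3 + 1.603*t^2 - 2.5125*t + 10.9213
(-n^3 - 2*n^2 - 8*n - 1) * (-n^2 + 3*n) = n^5 - n^4 + 2*n^3 - 23*n^2 - 3*n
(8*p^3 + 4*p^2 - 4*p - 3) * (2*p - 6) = 16*p^4 - 40*p^3 - 32*p^2 + 18*p + 18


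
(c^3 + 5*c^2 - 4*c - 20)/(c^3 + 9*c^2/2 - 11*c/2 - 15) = 2*(c + 2)/(2*c + 3)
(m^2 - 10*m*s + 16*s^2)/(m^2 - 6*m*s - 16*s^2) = (m - 2*s)/(m + 2*s)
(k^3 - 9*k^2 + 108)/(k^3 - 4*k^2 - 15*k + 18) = (k - 6)/(k - 1)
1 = 1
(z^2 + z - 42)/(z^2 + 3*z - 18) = (z^2 + z - 42)/(z^2 + 3*z - 18)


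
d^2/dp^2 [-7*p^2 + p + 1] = -14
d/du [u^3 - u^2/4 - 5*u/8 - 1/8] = 3*u^2 - u/2 - 5/8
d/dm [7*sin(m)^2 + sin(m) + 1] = (14*sin(m) + 1)*cos(m)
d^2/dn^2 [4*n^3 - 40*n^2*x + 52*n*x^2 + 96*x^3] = 24*n - 80*x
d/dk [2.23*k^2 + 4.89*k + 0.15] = 4.46*k + 4.89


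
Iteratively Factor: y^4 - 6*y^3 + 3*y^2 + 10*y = (y - 2)*(y^3 - 4*y^2 - 5*y) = (y - 5)*(y - 2)*(y^2 + y) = (y - 5)*(y - 2)*(y + 1)*(y)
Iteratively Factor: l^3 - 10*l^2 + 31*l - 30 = (l - 2)*(l^2 - 8*l + 15) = (l - 3)*(l - 2)*(l - 5)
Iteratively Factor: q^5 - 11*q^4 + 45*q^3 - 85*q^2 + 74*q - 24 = (q - 1)*(q^4 - 10*q^3 + 35*q^2 - 50*q + 24) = (q - 2)*(q - 1)*(q^3 - 8*q^2 + 19*q - 12) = (q - 3)*(q - 2)*(q - 1)*(q^2 - 5*q + 4) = (q - 3)*(q - 2)*(q - 1)^2*(q - 4)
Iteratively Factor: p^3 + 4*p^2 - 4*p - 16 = (p + 4)*(p^2 - 4) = (p - 2)*(p + 4)*(p + 2)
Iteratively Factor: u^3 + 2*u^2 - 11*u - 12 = (u + 4)*(u^2 - 2*u - 3) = (u - 3)*(u + 4)*(u + 1)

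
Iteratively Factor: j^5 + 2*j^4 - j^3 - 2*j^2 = (j + 1)*(j^4 + j^3 - 2*j^2) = j*(j + 1)*(j^3 + j^2 - 2*j) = j*(j - 1)*(j + 1)*(j^2 + 2*j) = j*(j - 1)*(j + 1)*(j + 2)*(j)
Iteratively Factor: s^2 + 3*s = (s)*(s + 3)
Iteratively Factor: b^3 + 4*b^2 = (b)*(b^2 + 4*b) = b^2*(b + 4)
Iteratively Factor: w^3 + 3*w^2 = (w)*(w^2 + 3*w) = w^2*(w + 3)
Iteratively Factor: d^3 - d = (d)*(d^2 - 1) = d*(d + 1)*(d - 1)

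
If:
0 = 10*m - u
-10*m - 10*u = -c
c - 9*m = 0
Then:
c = 0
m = 0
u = 0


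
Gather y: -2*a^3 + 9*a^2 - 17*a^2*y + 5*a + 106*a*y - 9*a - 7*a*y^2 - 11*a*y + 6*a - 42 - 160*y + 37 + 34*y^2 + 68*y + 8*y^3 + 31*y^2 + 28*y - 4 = -2*a^3 + 9*a^2 + 2*a + 8*y^3 + y^2*(65 - 7*a) + y*(-17*a^2 + 95*a - 64) - 9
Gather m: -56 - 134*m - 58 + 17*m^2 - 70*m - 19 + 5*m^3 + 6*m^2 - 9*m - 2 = 5*m^3 + 23*m^2 - 213*m - 135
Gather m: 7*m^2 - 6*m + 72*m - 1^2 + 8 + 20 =7*m^2 + 66*m + 27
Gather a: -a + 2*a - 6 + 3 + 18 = a + 15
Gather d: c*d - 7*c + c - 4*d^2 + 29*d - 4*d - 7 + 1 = -6*c - 4*d^2 + d*(c + 25) - 6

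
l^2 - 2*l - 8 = (l - 4)*(l + 2)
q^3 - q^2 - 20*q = q*(q - 5)*(q + 4)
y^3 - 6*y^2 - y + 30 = (y - 5)*(y - 3)*(y + 2)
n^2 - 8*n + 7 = (n - 7)*(n - 1)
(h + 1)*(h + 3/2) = h^2 + 5*h/2 + 3/2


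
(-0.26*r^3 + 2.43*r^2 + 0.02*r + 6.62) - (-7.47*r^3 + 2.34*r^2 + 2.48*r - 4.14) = 7.21*r^3 + 0.0900000000000003*r^2 - 2.46*r + 10.76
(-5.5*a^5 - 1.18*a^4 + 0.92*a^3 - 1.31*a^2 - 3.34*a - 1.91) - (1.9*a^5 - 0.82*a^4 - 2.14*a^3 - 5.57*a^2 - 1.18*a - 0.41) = -7.4*a^5 - 0.36*a^4 + 3.06*a^3 + 4.26*a^2 - 2.16*a - 1.5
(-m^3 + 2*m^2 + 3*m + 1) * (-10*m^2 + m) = 10*m^5 - 21*m^4 - 28*m^3 - 7*m^2 + m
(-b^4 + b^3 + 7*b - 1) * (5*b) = -5*b^5 + 5*b^4 + 35*b^2 - 5*b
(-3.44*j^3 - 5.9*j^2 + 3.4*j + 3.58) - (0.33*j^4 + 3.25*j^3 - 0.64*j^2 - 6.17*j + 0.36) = -0.33*j^4 - 6.69*j^3 - 5.26*j^2 + 9.57*j + 3.22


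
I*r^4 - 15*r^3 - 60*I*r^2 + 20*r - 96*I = (r + 2*I)*(r + 6*I)*(r + 8*I)*(I*r + 1)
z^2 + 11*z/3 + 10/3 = (z + 5/3)*(z + 2)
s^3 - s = s*(s - 1)*(s + 1)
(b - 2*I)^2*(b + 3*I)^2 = b^4 + 2*I*b^3 + 11*b^2 + 12*I*b + 36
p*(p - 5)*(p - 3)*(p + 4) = p^4 - 4*p^3 - 17*p^2 + 60*p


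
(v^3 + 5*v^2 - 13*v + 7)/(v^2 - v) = v + 6 - 7/v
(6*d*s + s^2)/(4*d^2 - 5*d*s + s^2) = s*(6*d + s)/(4*d^2 - 5*d*s + s^2)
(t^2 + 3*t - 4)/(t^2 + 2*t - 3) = (t + 4)/(t + 3)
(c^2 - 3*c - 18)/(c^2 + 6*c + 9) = (c - 6)/(c + 3)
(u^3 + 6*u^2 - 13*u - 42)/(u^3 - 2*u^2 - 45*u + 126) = (u + 2)/(u - 6)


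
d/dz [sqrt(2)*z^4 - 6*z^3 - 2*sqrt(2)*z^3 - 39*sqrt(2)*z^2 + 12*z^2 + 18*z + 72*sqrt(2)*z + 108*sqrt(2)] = 4*sqrt(2)*z^3 - 18*z^2 - 6*sqrt(2)*z^2 - 78*sqrt(2)*z + 24*z + 18 + 72*sqrt(2)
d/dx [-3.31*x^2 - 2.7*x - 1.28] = -6.62*x - 2.7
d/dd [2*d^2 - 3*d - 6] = 4*d - 3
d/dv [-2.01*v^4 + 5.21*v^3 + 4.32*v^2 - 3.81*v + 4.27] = -8.04*v^3 + 15.63*v^2 + 8.64*v - 3.81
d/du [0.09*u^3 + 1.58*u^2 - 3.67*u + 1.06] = 0.27*u^2 + 3.16*u - 3.67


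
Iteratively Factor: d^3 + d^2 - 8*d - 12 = (d - 3)*(d^2 + 4*d + 4) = (d - 3)*(d + 2)*(d + 2)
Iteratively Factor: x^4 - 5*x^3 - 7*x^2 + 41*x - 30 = (x - 1)*(x^3 - 4*x^2 - 11*x + 30) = (x - 1)*(x + 3)*(x^2 - 7*x + 10) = (x - 5)*(x - 1)*(x + 3)*(x - 2)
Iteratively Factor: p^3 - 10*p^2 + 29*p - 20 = (p - 5)*(p^2 - 5*p + 4) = (p - 5)*(p - 4)*(p - 1)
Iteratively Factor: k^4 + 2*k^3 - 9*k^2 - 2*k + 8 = (k + 1)*(k^3 + k^2 - 10*k + 8) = (k + 1)*(k + 4)*(k^2 - 3*k + 2) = (k - 1)*(k + 1)*(k + 4)*(k - 2)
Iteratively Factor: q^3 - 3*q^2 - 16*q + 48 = (q + 4)*(q^2 - 7*q + 12) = (q - 3)*(q + 4)*(q - 4)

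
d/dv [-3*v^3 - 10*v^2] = v*(-9*v - 20)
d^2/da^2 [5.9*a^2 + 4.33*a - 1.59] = 11.8000000000000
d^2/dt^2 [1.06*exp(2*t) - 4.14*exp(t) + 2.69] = (4.24*exp(t) - 4.14)*exp(t)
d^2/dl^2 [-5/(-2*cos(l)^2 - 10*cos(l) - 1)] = 10*(-8*sin(l)^4 + 50*sin(l)^2 + 85*cos(l)/2 - 15*cos(3*l)/2 + 56)/(-2*sin(l)^2 + 10*cos(l) + 3)^3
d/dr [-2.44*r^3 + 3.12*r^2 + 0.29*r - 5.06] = -7.32*r^2 + 6.24*r + 0.29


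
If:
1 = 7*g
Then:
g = 1/7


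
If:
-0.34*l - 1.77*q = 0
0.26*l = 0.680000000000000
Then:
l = 2.62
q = -0.50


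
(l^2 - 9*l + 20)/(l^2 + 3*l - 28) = (l - 5)/(l + 7)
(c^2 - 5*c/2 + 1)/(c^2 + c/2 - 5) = (2*c - 1)/(2*c + 5)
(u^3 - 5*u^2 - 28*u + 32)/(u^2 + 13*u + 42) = (u^3 - 5*u^2 - 28*u + 32)/(u^2 + 13*u + 42)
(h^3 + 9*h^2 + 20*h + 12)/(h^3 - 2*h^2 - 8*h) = (h^2 + 7*h + 6)/(h*(h - 4))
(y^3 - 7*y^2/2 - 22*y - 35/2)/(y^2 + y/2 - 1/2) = (2*y^2 - 9*y - 35)/(2*y - 1)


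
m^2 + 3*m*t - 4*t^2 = (m - t)*(m + 4*t)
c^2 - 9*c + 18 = (c - 6)*(c - 3)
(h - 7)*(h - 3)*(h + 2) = h^3 - 8*h^2 + h + 42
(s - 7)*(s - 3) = s^2 - 10*s + 21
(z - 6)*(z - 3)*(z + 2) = z^3 - 7*z^2 + 36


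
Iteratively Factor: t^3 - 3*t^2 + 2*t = (t - 2)*(t^2 - t) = t*(t - 2)*(t - 1)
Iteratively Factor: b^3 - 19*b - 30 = (b - 5)*(b^2 + 5*b + 6) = (b - 5)*(b + 2)*(b + 3)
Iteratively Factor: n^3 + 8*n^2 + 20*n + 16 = (n + 4)*(n^2 + 4*n + 4) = (n + 2)*(n + 4)*(n + 2)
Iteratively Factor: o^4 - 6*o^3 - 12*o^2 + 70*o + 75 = (o + 3)*(o^3 - 9*o^2 + 15*o + 25) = (o - 5)*(o + 3)*(o^2 - 4*o - 5) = (o - 5)*(o + 1)*(o + 3)*(o - 5)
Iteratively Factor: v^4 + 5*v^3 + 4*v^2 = (v + 4)*(v^3 + v^2) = (v + 1)*(v + 4)*(v^2) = v*(v + 1)*(v + 4)*(v)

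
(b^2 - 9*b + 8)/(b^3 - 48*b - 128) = (b - 1)/(b^2 + 8*b + 16)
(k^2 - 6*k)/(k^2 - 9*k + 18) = k/(k - 3)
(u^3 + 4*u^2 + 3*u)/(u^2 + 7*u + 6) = u*(u + 3)/(u + 6)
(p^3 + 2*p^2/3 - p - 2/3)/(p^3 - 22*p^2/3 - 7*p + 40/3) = (3*p^2 + 5*p + 2)/(3*p^2 - 19*p - 40)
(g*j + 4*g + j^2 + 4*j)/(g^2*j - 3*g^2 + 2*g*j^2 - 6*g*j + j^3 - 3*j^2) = (j + 4)/(g*j - 3*g + j^2 - 3*j)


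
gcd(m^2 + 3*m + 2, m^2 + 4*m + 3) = m + 1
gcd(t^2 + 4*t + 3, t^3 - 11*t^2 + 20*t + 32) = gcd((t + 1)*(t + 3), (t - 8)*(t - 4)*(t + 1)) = t + 1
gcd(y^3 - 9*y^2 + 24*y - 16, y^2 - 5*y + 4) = y^2 - 5*y + 4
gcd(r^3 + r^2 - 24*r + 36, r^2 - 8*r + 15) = r - 3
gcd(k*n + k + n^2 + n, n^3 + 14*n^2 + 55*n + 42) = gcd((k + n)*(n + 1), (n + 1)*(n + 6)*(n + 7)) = n + 1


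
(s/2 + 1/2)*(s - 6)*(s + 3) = s^3/2 - s^2 - 21*s/2 - 9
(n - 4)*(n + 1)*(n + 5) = n^3 + 2*n^2 - 19*n - 20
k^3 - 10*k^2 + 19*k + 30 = (k - 6)*(k - 5)*(k + 1)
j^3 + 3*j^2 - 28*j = j*(j - 4)*(j + 7)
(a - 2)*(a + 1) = a^2 - a - 2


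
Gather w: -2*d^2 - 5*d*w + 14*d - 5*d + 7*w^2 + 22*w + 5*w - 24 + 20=-2*d^2 + 9*d + 7*w^2 + w*(27 - 5*d) - 4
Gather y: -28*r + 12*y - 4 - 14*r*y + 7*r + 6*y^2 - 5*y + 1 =-21*r + 6*y^2 + y*(7 - 14*r) - 3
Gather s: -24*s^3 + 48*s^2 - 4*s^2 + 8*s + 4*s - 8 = -24*s^3 + 44*s^2 + 12*s - 8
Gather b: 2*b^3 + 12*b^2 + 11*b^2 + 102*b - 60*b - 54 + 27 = 2*b^3 + 23*b^2 + 42*b - 27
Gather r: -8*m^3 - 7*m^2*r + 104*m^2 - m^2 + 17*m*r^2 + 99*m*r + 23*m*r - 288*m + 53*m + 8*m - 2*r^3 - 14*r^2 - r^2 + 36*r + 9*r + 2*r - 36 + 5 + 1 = -8*m^3 + 103*m^2 - 227*m - 2*r^3 + r^2*(17*m - 15) + r*(-7*m^2 + 122*m + 47) - 30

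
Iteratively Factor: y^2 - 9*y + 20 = (y - 4)*(y - 5)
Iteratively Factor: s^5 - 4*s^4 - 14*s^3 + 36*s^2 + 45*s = (s + 3)*(s^4 - 7*s^3 + 7*s^2 + 15*s) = (s - 3)*(s + 3)*(s^3 - 4*s^2 - 5*s) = s*(s - 3)*(s + 3)*(s^2 - 4*s - 5) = s*(s - 5)*(s - 3)*(s + 3)*(s + 1)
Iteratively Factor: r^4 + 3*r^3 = (r)*(r^3 + 3*r^2) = r*(r + 3)*(r^2) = r^2*(r + 3)*(r)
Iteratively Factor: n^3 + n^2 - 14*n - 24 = (n + 3)*(n^2 - 2*n - 8) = (n + 2)*(n + 3)*(n - 4)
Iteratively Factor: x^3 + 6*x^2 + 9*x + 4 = (x + 1)*(x^2 + 5*x + 4) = (x + 1)^2*(x + 4)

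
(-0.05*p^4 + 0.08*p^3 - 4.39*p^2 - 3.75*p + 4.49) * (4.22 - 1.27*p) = 0.0635*p^5 - 0.3126*p^4 + 5.9129*p^3 - 13.7633*p^2 - 21.5273*p + 18.9478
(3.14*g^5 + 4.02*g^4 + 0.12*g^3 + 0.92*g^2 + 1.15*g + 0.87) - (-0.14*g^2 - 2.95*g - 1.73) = 3.14*g^5 + 4.02*g^4 + 0.12*g^3 + 1.06*g^2 + 4.1*g + 2.6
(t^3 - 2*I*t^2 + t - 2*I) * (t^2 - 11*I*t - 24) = t^5 - 13*I*t^4 - 45*t^3 + 35*I*t^2 - 46*t + 48*I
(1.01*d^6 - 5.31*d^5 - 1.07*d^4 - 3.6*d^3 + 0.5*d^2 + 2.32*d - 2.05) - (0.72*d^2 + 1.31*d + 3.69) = 1.01*d^6 - 5.31*d^5 - 1.07*d^4 - 3.6*d^3 - 0.22*d^2 + 1.01*d - 5.74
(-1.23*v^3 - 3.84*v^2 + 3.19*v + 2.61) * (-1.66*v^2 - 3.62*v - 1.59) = 2.0418*v^5 + 10.827*v^4 + 10.5611*v^3 - 9.7748*v^2 - 14.5203*v - 4.1499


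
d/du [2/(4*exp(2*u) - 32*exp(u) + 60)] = (4 - exp(u))*exp(u)/(exp(2*u) - 8*exp(u) + 15)^2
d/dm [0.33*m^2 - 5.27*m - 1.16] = 0.66*m - 5.27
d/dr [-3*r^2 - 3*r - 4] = -6*r - 3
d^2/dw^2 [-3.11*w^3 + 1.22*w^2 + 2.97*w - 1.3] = 2.44 - 18.66*w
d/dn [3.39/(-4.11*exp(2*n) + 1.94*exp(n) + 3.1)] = (27.8658*exp(n) - 6.5766)*exp(n)/(-4.11*exp(2*n) + 1.94*exp(n) + 3.1)^2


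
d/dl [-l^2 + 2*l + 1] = 2 - 2*l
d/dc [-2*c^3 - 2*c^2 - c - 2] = -6*c^2 - 4*c - 1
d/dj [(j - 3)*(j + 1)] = 2*j - 2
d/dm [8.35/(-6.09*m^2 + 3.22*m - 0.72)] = (101.703*m - 26.887)/(6.09*m^2 - 3.22*m + 0.72)^2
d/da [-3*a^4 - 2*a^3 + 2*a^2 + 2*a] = -12*a^3 - 6*a^2 + 4*a + 2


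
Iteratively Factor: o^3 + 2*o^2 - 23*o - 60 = (o - 5)*(o^2 + 7*o + 12) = (o - 5)*(o + 3)*(o + 4)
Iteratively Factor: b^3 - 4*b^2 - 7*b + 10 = (b + 2)*(b^2 - 6*b + 5) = (b - 5)*(b + 2)*(b - 1)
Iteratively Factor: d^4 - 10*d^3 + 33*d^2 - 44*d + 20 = (d - 2)*(d^3 - 8*d^2 + 17*d - 10) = (d - 2)*(d - 1)*(d^2 - 7*d + 10) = (d - 5)*(d - 2)*(d - 1)*(d - 2)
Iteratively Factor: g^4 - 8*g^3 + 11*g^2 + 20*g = (g + 1)*(g^3 - 9*g^2 + 20*g) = (g - 5)*(g + 1)*(g^2 - 4*g) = (g - 5)*(g - 4)*(g + 1)*(g)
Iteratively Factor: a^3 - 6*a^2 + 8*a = (a - 4)*(a^2 - 2*a) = a*(a - 4)*(a - 2)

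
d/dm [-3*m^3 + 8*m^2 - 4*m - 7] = -9*m^2 + 16*m - 4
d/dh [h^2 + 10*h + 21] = 2*h + 10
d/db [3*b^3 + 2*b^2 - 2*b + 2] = 9*b^2 + 4*b - 2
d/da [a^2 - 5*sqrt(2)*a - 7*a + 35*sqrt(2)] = 2*a - 5*sqrt(2) - 7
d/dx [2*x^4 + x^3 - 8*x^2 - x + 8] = 8*x^3 + 3*x^2 - 16*x - 1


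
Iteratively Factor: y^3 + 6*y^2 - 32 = (y + 4)*(y^2 + 2*y - 8) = (y + 4)^2*(y - 2)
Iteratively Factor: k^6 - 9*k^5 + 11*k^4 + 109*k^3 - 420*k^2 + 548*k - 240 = (k - 2)*(k^5 - 7*k^4 - 3*k^3 + 103*k^2 - 214*k + 120) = (k - 2)*(k - 1)*(k^4 - 6*k^3 - 9*k^2 + 94*k - 120) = (k - 2)*(k - 1)*(k + 4)*(k^3 - 10*k^2 + 31*k - 30) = (k - 5)*(k - 2)*(k - 1)*(k + 4)*(k^2 - 5*k + 6) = (k - 5)*(k - 2)^2*(k - 1)*(k + 4)*(k - 3)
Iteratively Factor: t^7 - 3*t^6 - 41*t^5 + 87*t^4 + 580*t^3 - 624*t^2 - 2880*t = (t + 3)*(t^6 - 6*t^5 - 23*t^4 + 156*t^3 + 112*t^2 - 960*t) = (t + 3)*(t + 4)*(t^5 - 10*t^4 + 17*t^3 + 88*t^2 - 240*t) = t*(t + 3)*(t + 4)*(t^4 - 10*t^3 + 17*t^2 + 88*t - 240) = t*(t - 5)*(t + 3)*(t + 4)*(t^3 - 5*t^2 - 8*t + 48) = t*(t - 5)*(t - 4)*(t + 3)*(t + 4)*(t^2 - t - 12) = t*(t - 5)*(t - 4)^2*(t + 3)*(t + 4)*(t + 3)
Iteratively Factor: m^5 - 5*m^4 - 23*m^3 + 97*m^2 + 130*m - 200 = (m - 1)*(m^4 - 4*m^3 - 27*m^2 + 70*m + 200) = (m - 1)*(m + 2)*(m^3 - 6*m^2 - 15*m + 100) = (m - 1)*(m + 2)*(m + 4)*(m^2 - 10*m + 25) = (m - 5)*(m - 1)*(m + 2)*(m + 4)*(m - 5)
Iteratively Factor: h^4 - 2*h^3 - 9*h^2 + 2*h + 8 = (h + 2)*(h^3 - 4*h^2 - h + 4) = (h - 4)*(h + 2)*(h^2 - 1) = (h - 4)*(h - 1)*(h + 2)*(h + 1)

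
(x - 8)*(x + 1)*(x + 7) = x^3 - 57*x - 56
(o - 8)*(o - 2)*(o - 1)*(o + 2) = o^4 - 9*o^3 + 4*o^2 + 36*o - 32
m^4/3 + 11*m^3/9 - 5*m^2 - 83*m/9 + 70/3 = (m/3 + 1)*(m - 7/3)*(m - 2)*(m + 5)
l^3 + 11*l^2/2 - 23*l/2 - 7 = (l - 2)*(l + 1/2)*(l + 7)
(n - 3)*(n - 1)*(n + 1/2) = n^3 - 7*n^2/2 + n + 3/2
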